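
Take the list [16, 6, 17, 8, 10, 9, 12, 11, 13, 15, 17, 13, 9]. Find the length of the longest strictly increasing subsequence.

Let dp[i] be the length of the longest such subsequence ending at index i:
i:      1  2  3  4  5  6  7  8  9 10 11 12 13
a[i]:  16  6 17  8 10  9 12 11 13 15 17 13  9
dp:     1  1  2  2  3  3  4  4  5  6  7  5  3
Maximum dp value is 7.

7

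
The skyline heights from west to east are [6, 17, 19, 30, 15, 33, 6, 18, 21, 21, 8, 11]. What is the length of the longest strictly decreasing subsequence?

3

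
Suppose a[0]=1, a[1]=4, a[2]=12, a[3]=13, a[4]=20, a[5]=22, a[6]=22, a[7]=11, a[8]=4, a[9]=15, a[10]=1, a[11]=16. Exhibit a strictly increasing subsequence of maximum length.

Patience tails give the LIS length; then backtrack through the dp parents:
1 → extends → [1]
4 → extends → [1, 4]
12 → extends → [1, 4, 12]
13 → extends → [1, 4, 12, 13]
20 → extends → [1, 4, 12, 13, 20]
22 → extends → [1, 4, 12, 13, 20, 22]
22 → already a tail → [1, 4, 12, 13, 20, 22]
11 → replaces 12 → [1, 4, 11, 13, 20, 22]
4 → already a tail → [1, 4, 11, 13, 20, 22]
15 → replaces 20 → [1, 4, 11, 13, 15, 22]
1 → already a tail → [1, 4, 11, 13, 15, 22]
16 → replaces 22 → [1, 4, 11, 13, 15, 16]
Length 6; one witness is 1, 4, 12, 13, 20, 22.

1, 4, 12, 13, 20, 22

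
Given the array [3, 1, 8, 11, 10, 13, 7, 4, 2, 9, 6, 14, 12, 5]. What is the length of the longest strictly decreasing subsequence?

Let dp[i] be the longest strictly decreasing subsequence ending at i:
i:      1  2  3  4  5  6  7  8  9 10 11 12 13 14
a[i]:   3  1  8 11 10 13  7  4  2  9  6 14 12  5
dp:     1  2  1  1  2  1  3  4  5  3  4  1  2  5
Maximum is 5.

5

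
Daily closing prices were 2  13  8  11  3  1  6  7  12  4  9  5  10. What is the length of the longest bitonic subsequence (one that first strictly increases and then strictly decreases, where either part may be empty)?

7

inc[i] = longest strictly increasing subsequence ending at i; dec[i] = longest strictly decreasing subsequence starting at i:
i:      1  2  3  4  5  6  7  8  9 10 11 12 13
a[i]:   2 13  8 11  3  1  6  7 12  4  9  5 10
inc:    1  2  2  3  2  1  3  4  5  3  5  4  6
dec:    2  4  3  3  2  1  2  2  3  1  2  1  1
Best peak at i=9 (value 12): inc=5, dec=3, length 5+3−1 = 7.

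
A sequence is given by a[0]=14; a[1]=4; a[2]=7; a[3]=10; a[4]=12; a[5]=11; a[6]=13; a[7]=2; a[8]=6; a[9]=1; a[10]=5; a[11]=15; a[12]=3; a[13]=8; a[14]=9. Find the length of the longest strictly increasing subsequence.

Track the smallest tail for each achievable length (strict):
14 → extends → [14]
4 → replaces 14 → [4]
7 → extends → [4, 7]
10 → extends → [4, 7, 10]
12 → extends → [4, 7, 10, 12]
11 → replaces 12 → [4, 7, 10, 11]
13 → extends → [4, 7, 10, 11, 13]
2 → replaces 4 → [2, 7, 10, 11, 13]
6 → replaces 7 → [2, 6, 10, 11, 13]
1 → replaces 2 → [1, 6, 10, 11, 13]
5 → replaces 6 → [1, 5, 10, 11, 13]
15 → extends → [1, 5, 10, 11, 13, 15]
3 → replaces 5 → [1, 3, 10, 11, 13, 15]
8 → replaces 10 → [1, 3, 8, 11, 13, 15]
9 → replaces 11 → [1, 3, 8, 9, 13, 15]
Six tails, so the longest strictly increasing subsequence has length 6 (e.g. 4, 7, 10, 12, 13, 15).

6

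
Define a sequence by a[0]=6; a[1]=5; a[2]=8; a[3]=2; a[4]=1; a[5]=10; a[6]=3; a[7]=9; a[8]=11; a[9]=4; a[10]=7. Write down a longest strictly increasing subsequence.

Patience tails give the LIS length; then backtrack through the dp parents:
6 → extends → [6]
5 → replaces 6 → [5]
8 → extends → [5, 8]
2 → replaces 5 → [2, 8]
1 → replaces 2 → [1, 8]
10 → extends → [1, 8, 10]
3 → replaces 8 → [1, 3, 10]
9 → replaces 10 → [1, 3, 9]
11 → extends → [1, 3, 9, 11]
4 → replaces 9 → [1, 3, 4, 11]
7 → replaces 11 → [1, 3, 4, 7]
Length 4; one witness is 6, 8, 10, 11.

6, 8, 10, 11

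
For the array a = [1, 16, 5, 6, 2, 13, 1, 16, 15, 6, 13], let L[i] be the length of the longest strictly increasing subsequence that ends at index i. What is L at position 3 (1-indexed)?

dp[i] = 1 + max{dp[j] : j<i, a[j]<a[i]} (or 1 if no such j):
i:      1  2  3  4  5  6  7  8  9 10 11
a[i]:   1 16  5  6  2 13  1 16 15  6 13
dp:     1  2  2  3  2  4  1  5  5  3  4
At index 3 the value is 2.

2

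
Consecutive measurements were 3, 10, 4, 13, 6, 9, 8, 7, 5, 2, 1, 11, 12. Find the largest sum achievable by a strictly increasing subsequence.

Let S[i] be the best sum of a strictly increasing subsequence ending at i:
i:      1  2  3  4  5  6  7  8  9 10 11 12 13
a[i]:   3 10  4 13  6  9  8  7  5  2  1 11 12
S:      3 13  7 26 13 22 21 20 12  2  1 33 45
Maximum is 45 (e.g. 3 + 4 + 6 + 9 + 11 + 12).

45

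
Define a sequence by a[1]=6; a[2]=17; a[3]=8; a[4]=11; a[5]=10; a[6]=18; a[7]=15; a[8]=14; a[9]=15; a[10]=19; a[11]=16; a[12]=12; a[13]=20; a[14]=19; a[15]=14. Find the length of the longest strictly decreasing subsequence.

Let dp[i] be the longest strictly decreasing subsequence ending at i:
i:      1  2  3  4  5  6  7  8  9 10 11 12 13 14 15
a[i]:   6 17  8 11 10 18 15 14 15 19 16 12 20 19 14
dp:     1  1  2  2  3  1  2  3  2  1  2  4  1  2  3
Maximum is 4.

4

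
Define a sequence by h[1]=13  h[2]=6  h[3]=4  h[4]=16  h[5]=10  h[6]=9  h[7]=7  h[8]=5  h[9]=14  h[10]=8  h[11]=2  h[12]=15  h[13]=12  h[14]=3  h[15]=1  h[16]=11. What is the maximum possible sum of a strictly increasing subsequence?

45

Let S[i] be the best sum of a strictly increasing subsequence ending at i:
i:      1  2  3  4  5  6  7  8  9 10 11 12 13 14 15 16
h[i]:  13  6  4 16 10  9  7  5 14  8  2 15 12  3  1 11
S:     13  6  4 29 16 15 13  9 30 21  2 45 33  5  1 32
Maximum is 45 (e.g. 6 + 10 + 14 + 15).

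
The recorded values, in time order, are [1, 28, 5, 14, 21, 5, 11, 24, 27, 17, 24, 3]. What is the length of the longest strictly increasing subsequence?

Track the smallest tail for each achievable length (strict):
1 → extends → [1]
28 → extends → [1, 28]
5 → replaces 28 → [1, 5]
14 → extends → [1, 5, 14]
21 → extends → [1, 5, 14, 21]
5 → already a tail → [1, 5, 14, 21]
11 → replaces 14 → [1, 5, 11, 21]
24 → extends → [1, 5, 11, 21, 24]
27 → extends → [1, 5, 11, 21, 24, 27]
17 → replaces 21 → [1, 5, 11, 17, 24, 27]
24 → already a tail → [1, 5, 11, 17, 24, 27]
3 → replaces 5 → [1, 3, 11, 17, 24, 27]
Six tails, so the longest strictly increasing subsequence has length 6 (e.g. 1, 5, 14, 21, 24, 27).

6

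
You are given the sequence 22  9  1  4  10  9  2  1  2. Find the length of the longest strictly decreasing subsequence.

Let dp[i] be the longest strictly decreasing subsequence ending at i:
i:      1  2  3  4  5  6  7  8  9
a[i]:  22  9  1  4 10  9  2  1  2
dp:     1  2  3  3  2  3  4  5  4
Maximum is 5.

5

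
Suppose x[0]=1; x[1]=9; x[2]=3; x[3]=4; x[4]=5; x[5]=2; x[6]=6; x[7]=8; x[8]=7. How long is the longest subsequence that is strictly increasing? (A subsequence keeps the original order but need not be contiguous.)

6

Let dp[i] be the length of the longest such subsequence ending at index i:
i:     0 1 2 3 4 5 6 7 8
x[i]:  1 9 3 4 5 2 6 8 7
dp:    1 2 2 3 4 2 5 6 6
Maximum dp value is 6.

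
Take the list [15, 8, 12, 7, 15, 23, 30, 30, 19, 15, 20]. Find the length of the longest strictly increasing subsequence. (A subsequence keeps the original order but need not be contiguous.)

Track the smallest tail for each achievable length (strict):
15 → extends → [15]
8 → replaces 15 → [8]
12 → extends → [8, 12]
7 → replaces 8 → [7, 12]
15 → extends → [7, 12, 15]
23 → extends → [7, 12, 15, 23]
30 → extends → [7, 12, 15, 23, 30]
30 → already a tail → [7, 12, 15, 23, 30]
19 → replaces 23 → [7, 12, 15, 19, 30]
15 → already a tail → [7, 12, 15, 19, 30]
20 → replaces 30 → [7, 12, 15, 19, 20]
Five tails, so the longest strictly increasing subsequence has length 5 (e.g. 8, 12, 15, 23, 30).

5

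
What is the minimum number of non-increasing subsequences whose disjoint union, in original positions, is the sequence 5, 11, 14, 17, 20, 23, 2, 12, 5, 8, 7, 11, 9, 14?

6

The minimum number of non-increasing subsequences covering a sequence equals the length of its longest strictly increasing subsequence.
LIS length is 6 (e.g. 5, 11, 14, 17, 20, 23), so 6 piles are needed.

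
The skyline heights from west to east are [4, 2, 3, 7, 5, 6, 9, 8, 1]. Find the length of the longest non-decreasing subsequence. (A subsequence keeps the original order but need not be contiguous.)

5

Let dp[i] be the length of the longest such subsequence ending at index i:
i:     1 2 3 4 5 6 7 8 9
a[i]:  4 2 3 7 5 6 9 8 1
dp:    1 1 2 3 3 4 5 5 1
Maximum dp value is 5.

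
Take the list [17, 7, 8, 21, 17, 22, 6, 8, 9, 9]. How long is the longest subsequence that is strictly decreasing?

3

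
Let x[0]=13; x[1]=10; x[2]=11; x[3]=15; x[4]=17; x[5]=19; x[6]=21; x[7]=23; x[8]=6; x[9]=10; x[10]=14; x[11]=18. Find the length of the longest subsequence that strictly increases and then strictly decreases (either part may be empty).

8

inc[i] = longest strictly increasing subsequence ending at i; dec[i] = longest strictly decreasing subsequence starting at i:
i:      0  1  2  3  4  5  6  7  8  9 10 11
x[i]:  13 10 11 15 17 19 21 23  6 10 14 18
inc:    1  1  2  3  4  5  6  7  1  2  3  5
dec:    3  2  2  2  2  2  2  2  1  1  1  1
Best peak at i=7 (value 23): inc=7, dec=2, length 7+2−1 = 8.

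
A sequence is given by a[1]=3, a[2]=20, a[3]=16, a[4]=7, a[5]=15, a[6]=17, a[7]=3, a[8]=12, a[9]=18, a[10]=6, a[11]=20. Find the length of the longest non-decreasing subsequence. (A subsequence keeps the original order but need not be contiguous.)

Let dp[i] be the length of the longest such subsequence ending at index i:
i:      1  2  3  4  5  6  7  8  9 10 11
a[i]:   3 20 16  7 15 17  3 12 18  6 20
dp:     1  2  2  2  3  4  2  3  5  3  6
Maximum dp value is 6.

6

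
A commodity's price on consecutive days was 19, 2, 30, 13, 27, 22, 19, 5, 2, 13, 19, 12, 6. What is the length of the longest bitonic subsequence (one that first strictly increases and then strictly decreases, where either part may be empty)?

8

inc[i] = longest strictly increasing subsequence ending at i; dec[i] = longest strictly decreasing subsequence starting at i:
i:      1  2  3  4  5  6  7  8  9 10 11 12 13
a[i]:  19  2 30 13 27 22 19  5  2 13 19 12  6
inc:    1  1  2  2  3  3  3  2  1  3  4  3  3
dec:    4  1  7  3  6  5  4  2  1  3  3  2  1
Best peak at i=3 (value 30): inc=2, dec=7, length 2+7−1 = 8.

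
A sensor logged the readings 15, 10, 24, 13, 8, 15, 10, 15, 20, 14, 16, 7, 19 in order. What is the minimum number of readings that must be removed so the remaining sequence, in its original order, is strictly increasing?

Fewest deletions = n − (longest strictly increasing subsequence).
Patience tails:
15 → extends → [15]
10 → replaces 15 → [10]
24 → extends → [10, 24]
13 → replaces 24 → [10, 13]
8 → replaces 10 → [8, 13]
15 → extends → [8, 13, 15]
10 → replaces 13 → [8, 10, 15]
15 → already a tail → [8, 10, 15]
20 → extends → [8, 10, 15, 20]
14 → replaces 15 → [8, 10, 14, 20]
16 → replaces 20 → [8, 10, 14, 16]
7 → replaces 8 → [7, 10, 14, 16]
19 → extends → [7, 10, 14, 16, 19]
Longest strictly increasing subsequence has length 5, so deletions = 13 − 5 = 8.

8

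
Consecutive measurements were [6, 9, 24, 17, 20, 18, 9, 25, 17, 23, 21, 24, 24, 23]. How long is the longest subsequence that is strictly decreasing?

Negate each value so 'decreasing' becomes 'increasing', then run patience tails on the negated sequence:
-6 → extends → [-6]
-9 → replaces -6 → [-9]
-24 → replaces -9 → [-24]
-17 → extends → [-24, -17]
-20 → replaces -17 → [-24, -20]
-18 → extends → [-24, -20, -18]
-9 → extends → [-24, -20, -18, -9]
-25 → replaces -24 → [-25, -20, -18, -9]
-17 → replaces -9 → [-25, -20, -18, -17]
-23 → replaces -20 → [-25, -23, -18, -17]
-21 → replaces -18 → [-25, -23, -21, -17]
-24 → replaces -23 → [-25, -24, -21, -17]
-24 → already a tail → [-25, -24, -21, -17]
-23 → replaces -21 → [-25, -24, -23, -17]
Four tails, so the longest strictly decreasing subsequence of the original has length 4.

4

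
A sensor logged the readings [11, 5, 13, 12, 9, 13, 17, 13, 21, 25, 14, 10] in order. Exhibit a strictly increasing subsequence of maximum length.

11, 12, 13, 17, 21, 25

Patience tails give the LIS length; then backtrack through the dp parents:
11 → extends → [11]
5 → replaces 11 → [5]
13 → extends → [5, 13]
12 → replaces 13 → [5, 12]
9 → replaces 12 → [5, 9]
13 → extends → [5, 9, 13]
17 → extends → [5, 9, 13, 17]
13 → already a tail → [5, 9, 13, 17]
21 → extends → [5, 9, 13, 17, 21]
25 → extends → [5, 9, 13, 17, 21, 25]
14 → replaces 17 → [5, 9, 13, 14, 21, 25]
10 → replaces 13 → [5, 9, 10, 14, 21, 25]
Length 6; one witness is 11, 12, 13, 17, 21, 25.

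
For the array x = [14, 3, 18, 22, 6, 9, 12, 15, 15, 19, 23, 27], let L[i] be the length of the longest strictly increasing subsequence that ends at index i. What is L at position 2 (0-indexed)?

2

dp[i] = 1 + max{dp[j] : j<i, x[j]<x[i]} (or 1 if no such j):
i:      0  1  2  3  4  5  6  7  8  9 10 11
x[i]:  14  3 18 22  6  9 12 15 15 19 23 27
dp:     1  1  2  3  2  3  4  5  5  6  7  8
At index 2 the value is 2.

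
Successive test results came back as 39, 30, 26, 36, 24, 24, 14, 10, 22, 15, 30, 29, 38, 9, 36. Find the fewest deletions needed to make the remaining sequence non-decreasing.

11

Fewest deletions = n − (longest non-decreasing subsequence).
i:      1  2  3  4  5  6  7  8  9 10 11 12 13 14 15
a[i]:  39 30 26 36 24 24 14 10 22 15 30 29 38  9 36
dp:     1  1  1  2  1  2  1  1  2  2  3  3  4  1  4
max dp = 4, so deletions = 15 − 4 = 11.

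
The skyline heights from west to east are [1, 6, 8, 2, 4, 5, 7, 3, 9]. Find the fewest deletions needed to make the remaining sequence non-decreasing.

3

Fewest deletions = n − (longest non-decreasing subsequence).
i:     1 2 3 4 5 6 7 8 9
a[i]:  1 6 8 2 4 5 7 3 9
dp:    1 2 3 2 3 4 5 3 6
max dp = 6, so deletions = 9 − 6 = 3.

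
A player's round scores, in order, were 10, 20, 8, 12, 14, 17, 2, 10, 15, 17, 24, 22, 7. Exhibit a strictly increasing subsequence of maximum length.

Patience tails give the LIS length; then backtrack through the dp parents:
10 → extends → [10]
20 → extends → [10, 20]
8 → replaces 10 → [8, 20]
12 → replaces 20 → [8, 12]
14 → extends → [8, 12, 14]
17 → extends → [8, 12, 14, 17]
2 → replaces 8 → [2, 12, 14, 17]
10 → replaces 12 → [2, 10, 14, 17]
15 → replaces 17 → [2, 10, 14, 15]
17 → extends → [2, 10, 14, 15, 17]
24 → extends → [2, 10, 14, 15, 17, 24]
22 → replaces 24 → [2, 10, 14, 15, 17, 22]
7 → replaces 10 → [2, 7, 14, 15, 17, 22]
Length 6; one witness is 10, 12, 14, 15, 17, 24.

10, 12, 14, 15, 17, 24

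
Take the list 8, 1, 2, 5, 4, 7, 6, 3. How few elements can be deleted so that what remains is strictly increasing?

4

Fewest deletions = n − (longest strictly increasing subsequence).
i:     1 2 3 4 5 6 7 8
a[i]:  8 1 2 5 4 7 6 3
dp:    1 1 2 3 3 4 4 3
max dp = 4, so deletions = 8 − 4 = 4.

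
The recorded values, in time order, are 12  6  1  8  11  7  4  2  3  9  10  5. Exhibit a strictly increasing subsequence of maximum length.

Patience tails give the LIS length; then backtrack through the dp parents:
12 → extends → [12]
6 → replaces 12 → [6]
1 → replaces 6 → [1]
8 → extends → [1, 8]
11 → extends → [1, 8, 11]
7 → replaces 8 → [1, 7, 11]
4 → replaces 7 → [1, 4, 11]
2 → replaces 4 → [1, 2, 11]
3 → replaces 11 → [1, 2, 3]
9 → extends → [1, 2, 3, 9]
10 → extends → [1, 2, 3, 9, 10]
5 → replaces 9 → [1, 2, 3, 5, 10]
Length 5; one witness is 1, 2, 3, 9, 10.

1, 2, 3, 9, 10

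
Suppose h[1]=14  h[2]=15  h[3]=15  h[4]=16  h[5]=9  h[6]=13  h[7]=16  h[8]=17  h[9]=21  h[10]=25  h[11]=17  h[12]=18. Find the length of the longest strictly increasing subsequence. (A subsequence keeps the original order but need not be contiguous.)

6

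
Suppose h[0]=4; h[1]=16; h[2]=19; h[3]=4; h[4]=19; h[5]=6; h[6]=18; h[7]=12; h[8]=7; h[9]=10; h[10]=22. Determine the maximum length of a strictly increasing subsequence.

Track the smallest tail for each achievable length (strict):
4 → extends → [4]
16 → extends → [4, 16]
19 → extends → [4, 16, 19]
4 → already a tail → [4, 16, 19]
19 → already a tail → [4, 16, 19]
6 → replaces 16 → [4, 6, 19]
18 → replaces 19 → [4, 6, 18]
12 → replaces 18 → [4, 6, 12]
7 → replaces 12 → [4, 6, 7]
10 → extends → [4, 6, 7, 10]
22 → extends → [4, 6, 7, 10, 22]
Five tails, so the longest strictly increasing subsequence has length 5 (e.g. 4, 6, 7, 10, 22).

5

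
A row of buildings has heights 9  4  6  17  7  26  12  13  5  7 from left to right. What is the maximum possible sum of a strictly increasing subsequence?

Let S[i] be the best sum of a strictly increasing subsequence ending at i:
i:      1  2  3  4  5  6  7  8  9 10
a[i]:   9  4  6 17  7 26 12 13  5  7
S:      9  4 10 27 17 53 29 42  9 17
Maximum is 53 (e.g. 4 + 6 + 17 + 26).

53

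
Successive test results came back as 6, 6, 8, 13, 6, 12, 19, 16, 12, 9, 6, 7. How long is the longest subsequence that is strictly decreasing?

Let dp[i] be the longest strictly decreasing subsequence ending at i:
i:      1  2  3  4  5  6  7  8  9 10 11 12
a[i]:   6  6  8 13  6 12 19 16 12  9  6  7
dp:     1  1  1  1  2  2  1  2  3  4  5  5
Maximum is 5.

5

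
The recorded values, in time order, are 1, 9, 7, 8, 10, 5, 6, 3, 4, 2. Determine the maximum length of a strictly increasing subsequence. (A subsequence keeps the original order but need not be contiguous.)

4

Let dp[i] be the length of the longest such subsequence ending at index i:
i:      1  2  3  4  5  6  7  8  9 10
a[i]:   1  9  7  8 10  5  6  3  4  2
dp:     1  2  2  3  4  2  3  2  3  2
Maximum dp value is 4.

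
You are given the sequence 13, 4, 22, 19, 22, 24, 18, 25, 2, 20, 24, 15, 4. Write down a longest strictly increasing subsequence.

13, 19, 22, 24, 25

Patience tails give the LIS length; then backtrack through the dp parents:
13 → extends → [13]
4 → replaces 13 → [4]
22 → extends → [4, 22]
19 → replaces 22 → [4, 19]
22 → extends → [4, 19, 22]
24 → extends → [4, 19, 22, 24]
18 → replaces 19 → [4, 18, 22, 24]
25 → extends → [4, 18, 22, 24, 25]
2 → replaces 4 → [2, 18, 22, 24, 25]
20 → replaces 22 → [2, 18, 20, 24, 25]
24 → already a tail → [2, 18, 20, 24, 25]
15 → replaces 18 → [2, 15, 20, 24, 25]
4 → replaces 15 → [2, 4, 20, 24, 25]
Length 5; one witness is 13, 19, 22, 24, 25.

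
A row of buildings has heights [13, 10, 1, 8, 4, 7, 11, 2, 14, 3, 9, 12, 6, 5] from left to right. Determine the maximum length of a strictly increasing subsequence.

Track the smallest tail for each achievable length (strict):
13 → extends → [13]
10 → replaces 13 → [10]
1 → replaces 10 → [1]
8 → extends → [1, 8]
4 → replaces 8 → [1, 4]
7 → extends → [1, 4, 7]
11 → extends → [1, 4, 7, 11]
2 → replaces 4 → [1, 2, 7, 11]
14 → extends → [1, 2, 7, 11, 14]
3 → replaces 7 → [1, 2, 3, 11, 14]
9 → replaces 11 → [1, 2, 3, 9, 14]
12 → replaces 14 → [1, 2, 3, 9, 12]
6 → replaces 9 → [1, 2, 3, 6, 12]
5 → replaces 6 → [1, 2, 3, 5, 12]
Five tails, so the longest strictly increasing subsequence has length 5 (e.g. 1, 4, 7, 11, 14).

5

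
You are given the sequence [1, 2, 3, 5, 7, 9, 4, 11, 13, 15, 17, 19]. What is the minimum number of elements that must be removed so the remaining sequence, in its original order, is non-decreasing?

Fewest deletions = n − (longest non-decreasing subsequence).
i:      1  2  3  4  5  6  7  8  9 10 11 12
a[i]:   1  2  3  5  7  9  4 11 13 15 17 19
dp:     1  2  3  4  5  6  4  7  8  9 10 11
max dp = 11, so deletions = 12 − 11 = 1.

1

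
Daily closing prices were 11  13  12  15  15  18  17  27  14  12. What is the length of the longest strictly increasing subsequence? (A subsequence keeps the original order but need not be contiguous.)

Track the smallest tail for each achievable length (strict):
11 → extends → [11]
13 → extends → [11, 13]
12 → replaces 13 → [11, 12]
15 → extends → [11, 12, 15]
15 → already a tail → [11, 12, 15]
18 → extends → [11, 12, 15, 18]
17 → replaces 18 → [11, 12, 15, 17]
27 → extends → [11, 12, 15, 17, 27]
14 → replaces 15 → [11, 12, 14, 17, 27]
12 → already a tail → [11, 12, 14, 17, 27]
Five tails, so the longest strictly increasing subsequence has length 5 (e.g. 11, 13, 15, 18, 27).

5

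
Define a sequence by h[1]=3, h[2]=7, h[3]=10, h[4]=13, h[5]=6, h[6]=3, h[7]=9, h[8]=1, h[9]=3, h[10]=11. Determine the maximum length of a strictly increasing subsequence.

4

Track the smallest tail for each achievable length (strict):
3 → extends → [3]
7 → extends → [3, 7]
10 → extends → [3, 7, 10]
13 → extends → [3, 7, 10, 13]
6 → replaces 7 → [3, 6, 10, 13]
3 → already a tail → [3, 6, 10, 13]
9 → replaces 10 → [3, 6, 9, 13]
1 → replaces 3 → [1, 6, 9, 13]
3 → replaces 6 → [1, 3, 9, 13]
11 → replaces 13 → [1, 3, 9, 11]
Four tails, so the longest strictly increasing subsequence has length 4 (e.g. 3, 7, 10, 13).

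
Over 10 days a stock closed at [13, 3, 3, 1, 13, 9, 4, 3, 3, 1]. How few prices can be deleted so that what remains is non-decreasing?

Fewest deletions = n − (longest non-decreasing subsequence).
Patience tails:
13 → extends → [13]
3 → replaces 13 → [3]
3 → extends → [3, 3]
1 → replaces 3 → [1, 3]
13 → extends → [1, 3, 13]
9 → replaces 13 → [1, 3, 9]
4 → replaces 9 → [1, 3, 4]
3 → replaces 4 → [1, 3, 3]
3 → extends → [1, 3, 3, 3]
1 → replaces 3 → [1, 1, 3, 3]
Longest non-decreasing subsequence has length 4, so deletions = 10 − 4 = 6.

6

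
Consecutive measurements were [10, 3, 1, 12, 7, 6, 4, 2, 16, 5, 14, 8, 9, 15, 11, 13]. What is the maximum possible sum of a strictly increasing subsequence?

53

Let S[i] be the best sum of a strictly increasing subsequence ending at i:
i:      1  2  3  4  5  6  7  8  9 10 11 12 13 14 15 16
a[i]:  10  3  1 12  7  6  4  2 16  5 14  8  9 15 11 13
S:     10  3  1 22 10  9  7  3 38 12 36 20 29 51 40 53
Maximum is 53 (e.g. 3 + 4 + 5 + 8 + 9 + 11 + 13).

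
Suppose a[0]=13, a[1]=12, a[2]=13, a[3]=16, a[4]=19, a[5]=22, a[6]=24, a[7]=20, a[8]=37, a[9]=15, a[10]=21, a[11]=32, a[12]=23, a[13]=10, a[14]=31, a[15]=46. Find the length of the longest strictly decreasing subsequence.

4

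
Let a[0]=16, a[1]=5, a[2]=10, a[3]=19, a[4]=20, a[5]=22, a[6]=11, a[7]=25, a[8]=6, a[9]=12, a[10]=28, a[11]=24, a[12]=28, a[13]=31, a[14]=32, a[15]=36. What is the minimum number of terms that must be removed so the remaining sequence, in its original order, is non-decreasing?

Fewest deletions = n − (longest non-decreasing subsequence).
Patience tails:
16 → extends → [16]
5 → replaces 16 → [5]
10 → extends → [5, 10]
19 → extends → [5, 10, 19]
20 → extends → [5, 10, 19, 20]
22 → extends → [5, 10, 19, 20, 22]
11 → replaces 19 → [5, 10, 11, 20, 22]
25 → extends → [5, 10, 11, 20, 22, 25]
6 → replaces 10 → [5, 6, 11, 20, 22, 25]
12 → replaces 20 → [5, 6, 11, 12, 22, 25]
28 → extends → [5, 6, 11, 12, 22, 25, 28]
24 → replaces 25 → [5, 6, 11, 12, 22, 24, 28]
28 → extends → [5, 6, 11, 12, 22, 24, 28, 28]
31 → extends → [5, 6, 11, 12, 22, 24, 28, 28, 31]
32 → extends → [5, 6, 11, 12, 22, 24, 28, 28, 31, 32]
36 → extends → [5, 6, 11, 12, 22, 24, 28, 28, 31, 32, 36]
Longest non-decreasing subsequence has length 11, so deletions = 16 − 11 = 5.

5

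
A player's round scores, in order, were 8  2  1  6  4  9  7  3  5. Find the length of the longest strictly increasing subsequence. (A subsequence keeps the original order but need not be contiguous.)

Track the smallest tail for each achievable length (strict):
8 → extends → [8]
2 → replaces 8 → [2]
1 → replaces 2 → [1]
6 → extends → [1, 6]
4 → replaces 6 → [1, 4]
9 → extends → [1, 4, 9]
7 → replaces 9 → [1, 4, 7]
3 → replaces 4 → [1, 3, 7]
5 → replaces 7 → [1, 3, 5]
Three tails, so the longest strictly increasing subsequence has length 3 (e.g. 2, 6, 9).

3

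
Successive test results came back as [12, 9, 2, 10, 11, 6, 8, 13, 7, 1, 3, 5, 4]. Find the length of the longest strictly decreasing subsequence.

6

Let dp[i] be the longest strictly decreasing subsequence ending at i:
i:      1  2  3  4  5  6  7  8  9 10 11 12 13
a[i]:  12  9  2 10 11  6  8 13  7  1  3  5  4
dp:     1  2  3  2  2  3  3  1  4  5  5  5  6
Maximum is 6.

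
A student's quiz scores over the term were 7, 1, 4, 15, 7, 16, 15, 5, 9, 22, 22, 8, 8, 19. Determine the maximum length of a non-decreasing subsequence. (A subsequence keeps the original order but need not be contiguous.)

Track the smallest tail for each achievable length (allowing ties):
7 → extends → [7]
1 → replaces 7 → [1]
4 → extends → [1, 4]
15 → extends → [1, 4, 15]
7 → replaces 15 → [1, 4, 7]
16 → extends → [1, 4, 7, 16]
15 → replaces 16 → [1, 4, 7, 15]
5 → replaces 7 → [1, 4, 5, 15]
9 → replaces 15 → [1, 4, 5, 9]
22 → extends → [1, 4, 5, 9, 22]
22 → extends → [1, 4, 5, 9, 22, 22]
8 → replaces 9 → [1, 4, 5, 8, 22, 22]
8 → replaces 22 → [1, 4, 5, 8, 8, 22]
19 → replaces 22 → [1, 4, 5, 8, 8, 19]
Six tails, so the longest non-decreasing subsequence has length 6 (e.g. 1, 4, 15, 16, 22, 22).

6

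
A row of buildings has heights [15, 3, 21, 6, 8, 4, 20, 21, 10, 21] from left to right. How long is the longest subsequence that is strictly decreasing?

3

Let dp[i] be the longest strictly decreasing subsequence ending at i:
i:      1  2  3  4  5  6  7  8  9 10
a[i]:  15  3 21  6  8  4 20 21 10 21
dp:     1  2  1  2  2  3  2  1  3  1
Maximum is 3.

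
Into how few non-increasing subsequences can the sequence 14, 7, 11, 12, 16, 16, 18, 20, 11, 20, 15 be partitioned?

6

The minimum number of non-increasing subsequences covering a sequence equals the length of its longest strictly increasing subsequence.
LIS length is 6 (e.g. 7, 11, 12, 16, 18, 20), so 6 piles are needed.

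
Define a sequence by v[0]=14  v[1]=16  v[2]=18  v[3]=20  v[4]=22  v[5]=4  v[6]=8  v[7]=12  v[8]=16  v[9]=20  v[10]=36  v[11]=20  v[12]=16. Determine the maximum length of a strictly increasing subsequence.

6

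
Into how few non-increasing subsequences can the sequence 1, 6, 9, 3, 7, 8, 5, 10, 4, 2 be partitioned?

5

The minimum number of non-increasing subsequences covering a sequence equals the length of its longest strictly increasing subsequence.
LIS length is 5 (e.g. 1, 6, 7, 8, 10), so 5 piles are needed.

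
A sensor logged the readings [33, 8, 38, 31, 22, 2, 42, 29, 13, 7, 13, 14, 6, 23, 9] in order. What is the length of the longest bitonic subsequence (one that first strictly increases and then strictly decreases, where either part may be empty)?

7

inc[i] = longest strictly increasing subsequence ending at i; dec[i] = longest strictly decreasing subsequence starting at i:
i:      1  2  3  4  5  6  7  8  9 10 11 12 13 14 15
a[i]:  33  8 38 31 22  2 42 29 13  7 13 14  6 23  9
inc:    1  1  2  2  2  1  3  3  2  2  3  4  2  5  3
dec:    6  3  6  5  4  1  5  4  3  2  2  2  1  2  1
Best peak at i=3 (value 38): inc=2, dec=6, length 2+6−1 = 7.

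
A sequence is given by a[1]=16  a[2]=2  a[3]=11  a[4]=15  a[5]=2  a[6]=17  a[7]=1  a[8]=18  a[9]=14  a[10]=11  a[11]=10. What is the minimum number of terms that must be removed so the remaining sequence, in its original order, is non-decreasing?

Fewest deletions = n − (longest non-decreasing subsequence).
i:      1  2  3  4  5  6  7  8  9 10 11
a[i]:  16  2 11 15  2 17  1 18 14 11 10
dp:     1  1  2  3  2  4  1  5  3  3  3
max dp = 5, so deletions = 11 − 5 = 6.

6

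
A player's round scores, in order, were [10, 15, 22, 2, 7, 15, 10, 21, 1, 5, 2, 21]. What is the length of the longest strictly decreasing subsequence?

5

Negate each value so 'decreasing' becomes 'increasing', then run patience tails on the negated sequence:
-10 → extends → [-10]
-15 → replaces -10 → [-15]
-22 → replaces -15 → [-22]
-2 → extends → [-22, -2]
-7 → replaces -2 → [-22, -7]
-15 → replaces -7 → [-22, -15]
-10 → extends → [-22, -15, -10]
-21 → replaces -15 → [-22, -21, -10]
-1 → extends → [-22, -21, -10, -1]
-5 → replaces -1 → [-22, -21, -10, -5]
-2 → extends → [-22, -21, -10, -5, -2]
-21 → already a tail → [-22, -21, -10, -5, -2]
Five tails, so the longest strictly decreasing subsequence of the original has length 5.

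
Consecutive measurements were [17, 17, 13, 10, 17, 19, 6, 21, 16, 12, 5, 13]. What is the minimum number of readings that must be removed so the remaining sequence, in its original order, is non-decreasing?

7

Fewest deletions = n − (longest non-decreasing subsequence).
Patience tails:
17 → extends → [17]
17 → extends → [17, 17]
13 → replaces 17 → [13, 17]
10 → replaces 13 → [10, 17]
17 → extends → [10, 17, 17]
19 → extends → [10, 17, 17, 19]
6 → replaces 10 → [6, 17, 17, 19]
21 → extends → [6, 17, 17, 19, 21]
16 → replaces 17 → [6, 16, 17, 19, 21]
12 → replaces 16 → [6, 12, 17, 19, 21]
5 → replaces 6 → [5, 12, 17, 19, 21]
13 → replaces 17 → [5, 12, 13, 19, 21]
Longest non-decreasing subsequence has length 5, so deletions = 12 − 5 = 7.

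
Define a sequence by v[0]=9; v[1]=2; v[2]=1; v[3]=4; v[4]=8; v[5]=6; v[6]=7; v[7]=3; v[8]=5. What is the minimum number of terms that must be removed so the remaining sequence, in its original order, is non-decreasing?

Fewest deletions = n − (longest non-decreasing subsequence).
Patience tails:
9 → extends → [9]
2 → replaces 9 → [2]
1 → replaces 2 → [1]
4 → extends → [1, 4]
8 → extends → [1, 4, 8]
6 → replaces 8 → [1, 4, 6]
7 → extends → [1, 4, 6, 7]
3 → replaces 4 → [1, 3, 6, 7]
5 → replaces 6 → [1, 3, 5, 7]
Longest non-decreasing subsequence has length 4, so deletions = 9 − 4 = 5.

5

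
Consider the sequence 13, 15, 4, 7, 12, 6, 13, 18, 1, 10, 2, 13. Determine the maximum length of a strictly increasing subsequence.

5

Let dp[i] be the length of the longest such subsequence ending at index i:
i:      1  2  3  4  5  6  7  8  9 10 11 12
a[i]:  13 15  4  7 12  6 13 18  1 10  2 13
dp:     1  2  1  2  3  2  4  5  1  3  2  4
Maximum dp value is 5.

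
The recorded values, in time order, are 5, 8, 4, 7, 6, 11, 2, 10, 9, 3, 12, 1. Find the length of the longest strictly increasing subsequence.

Track the smallest tail for each achievable length (strict):
5 → extends → [5]
8 → extends → [5, 8]
4 → replaces 5 → [4, 8]
7 → replaces 8 → [4, 7]
6 → replaces 7 → [4, 6]
11 → extends → [4, 6, 11]
2 → replaces 4 → [2, 6, 11]
10 → replaces 11 → [2, 6, 10]
9 → replaces 10 → [2, 6, 9]
3 → replaces 6 → [2, 3, 9]
12 → extends → [2, 3, 9, 12]
1 → replaces 2 → [1, 3, 9, 12]
Four tails, so the longest strictly increasing subsequence has length 4 (e.g. 5, 8, 11, 12).

4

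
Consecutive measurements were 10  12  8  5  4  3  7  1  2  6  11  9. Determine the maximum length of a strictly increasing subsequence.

Let dp[i] be the length of the longest such subsequence ending at index i:
i:      1  2  3  4  5  6  7  8  9 10 11 12
a[i]:  10 12  8  5  4  3  7  1  2  6 11  9
dp:     1  2  1  1  1  1  2  1  2  3  4  4
Maximum dp value is 4.

4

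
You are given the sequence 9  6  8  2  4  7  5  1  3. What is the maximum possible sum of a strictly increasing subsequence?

Let S[i] be the best sum of a strictly increasing subsequence ending at i:
i:      1  2  3  4  5  6  7  8  9
a[i]:   9  6  8  2  4  7  5  1  3
S:      9  6 14  2  6 13 11  1  5
Maximum is 14 (e.g. 6 + 8).

14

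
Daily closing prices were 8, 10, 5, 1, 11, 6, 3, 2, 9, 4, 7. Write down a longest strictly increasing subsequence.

1, 3, 4, 7

Patience tails give the LIS length; then backtrack through the dp parents:
8 → extends → [8]
10 → extends → [8, 10]
5 → replaces 8 → [5, 10]
1 → replaces 5 → [1, 10]
11 → extends → [1, 10, 11]
6 → replaces 10 → [1, 6, 11]
3 → replaces 6 → [1, 3, 11]
2 → replaces 3 → [1, 2, 11]
9 → replaces 11 → [1, 2, 9]
4 → replaces 9 → [1, 2, 4]
7 → extends → [1, 2, 4, 7]
Length 4; one witness is 1, 3, 4, 7.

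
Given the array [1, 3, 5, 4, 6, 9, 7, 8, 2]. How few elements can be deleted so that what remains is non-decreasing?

Fewest deletions = n − (longest non-decreasing subsequence).
i:     1 2 3 4 5 6 7 8 9
a[i]:  1 3 5 4 6 9 7 8 2
dp:    1 2 3 3 4 5 5 6 2
max dp = 6, so deletions = 9 − 6 = 3.

3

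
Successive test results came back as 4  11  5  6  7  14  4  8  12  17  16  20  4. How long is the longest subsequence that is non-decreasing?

8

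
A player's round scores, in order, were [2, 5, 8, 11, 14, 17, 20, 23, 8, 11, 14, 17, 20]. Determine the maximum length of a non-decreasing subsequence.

8

Track the smallest tail for each achievable length (allowing ties):
2 → extends → [2]
5 → extends → [2, 5]
8 → extends → [2, 5, 8]
11 → extends → [2, 5, 8, 11]
14 → extends → [2, 5, 8, 11, 14]
17 → extends → [2, 5, 8, 11, 14, 17]
20 → extends → [2, 5, 8, 11, 14, 17, 20]
23 → extends → [2, 5, 8, 11, 14, 17, 20, 23]
8 → replaces 11 → [2, 5, 8, 8, 14, 17, 20, 23]
11 → replaces 14 → [2, 5, 8, 8, 11, 17, 20, 23]
14 → replaces 17 → [2, 5, 8, 8, 11, 14, 20, 23]
17 → replaces 20 → [2, 5, 8, 8, 11, 14, 17, 23]
20 → replaces 23 → [2, 5, 8, 8, 11, 14, 17, 20]
Eight tails, so the longest non-decreasing subsequence has length 8 (e.g. 2, 5, 8, 11, 14, 17, 20, 23).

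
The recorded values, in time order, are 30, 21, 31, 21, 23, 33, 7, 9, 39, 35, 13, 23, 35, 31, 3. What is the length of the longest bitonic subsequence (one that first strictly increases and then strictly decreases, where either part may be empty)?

7

inc[i] = longest strictly increasing subsequence ending at i; dec[i] = longest strictly decreasing subsequence starting at i:
i:      1  2  3  4  5  6  7  8  9 10 11 12 13 14 15
a[i]:  30 21 31 21 23 33  7  9 39 35 13 23 35 31  3
inc:    1  1  2  1  2  3  1  2  4  4  3  4  5  5  1
dec:    4  3  4  3  3  3  2  2  4  3  2  2  3  2  1
Best peak at i=9 (value 39): inc=4, dec=4, length 4+4−1 = 7.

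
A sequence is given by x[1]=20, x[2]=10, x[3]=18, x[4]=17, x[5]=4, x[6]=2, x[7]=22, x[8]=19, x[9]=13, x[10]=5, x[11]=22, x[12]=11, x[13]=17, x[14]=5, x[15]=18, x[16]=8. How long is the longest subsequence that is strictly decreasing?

Let dp[i] be the longest strictly decreasing subsequence ending at i:
i:      1  2  3  4  5  6  7  8  9 10 11 12 13 14 15 16
x[i]:  20 10 18 17  4  2 22 19 13  5 22 11 17  5 18  8
dp:     1  2  2  3  4  5  1  2  4  5  1  5  3  6  3  6
Maximum is 6.

6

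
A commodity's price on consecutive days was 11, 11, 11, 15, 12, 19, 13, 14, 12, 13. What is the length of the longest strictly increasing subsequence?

Let dp[i] be the length of the longest such subsequence ending at index i:
i:      1  2  3  4  5  6  7  8  9 10
a[i]:  11 11 11 15 12 19 13 14 12 13
dp:     1  1  1  2  2  3  3  4  2  3
Maximum dp value is 4.

4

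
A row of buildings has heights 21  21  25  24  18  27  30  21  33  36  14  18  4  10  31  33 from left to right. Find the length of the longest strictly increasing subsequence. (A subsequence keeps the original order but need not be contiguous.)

6

Let dp[i] be the length of the longest such subsequence ending at index i:
i:      1  2  3  4  5  6  7  8  9 10 11 12 13 14 15 16
a[i]:  21 21 25 24 18 27 30 21 33 36 14 18  4 10 31 33
dp:     1  1  2  2  1  3  4  2  5  6  1  2  1  2  5  6
Maximum dp value is 6.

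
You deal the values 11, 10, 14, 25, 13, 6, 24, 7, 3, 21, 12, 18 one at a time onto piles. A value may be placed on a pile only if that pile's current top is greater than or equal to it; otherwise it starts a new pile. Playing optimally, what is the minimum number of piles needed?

4

The minimum number of non-increasing subsequences covering a sequence equals the length of its longest strictly increasing subsequence.
LIS length is 4 (e.g. 6, 7, 12, 18), so 4 piles are needed.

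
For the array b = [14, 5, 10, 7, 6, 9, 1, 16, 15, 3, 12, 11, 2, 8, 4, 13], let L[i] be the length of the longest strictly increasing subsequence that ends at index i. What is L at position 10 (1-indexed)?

dp[i] = 1 + max{dp[j] : j<i, b[j]<b[i]} (or 1 if no such j):
i:      1  2  3  4  5  6  7  8  9 10 11 12 13 14 15 16
b[i]:  14  5 10  7  6  9  1 16 15  3 12 11  2  8  4 13
dp:     1  1  2  2  2  3  1  4  4  2  4  4  2  3  3  5
At index 10 the value is 2.

2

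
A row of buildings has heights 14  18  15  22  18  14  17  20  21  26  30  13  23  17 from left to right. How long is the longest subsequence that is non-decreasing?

Let dp[i] be the length of the longest such subsequence ending at index i:
i:      1  2  3  4  5  6  7  8  9 10 11 12 13 14
a[i]:  14 18 15 22 18 14 17 20 21 26 30 13 23 17
dp:     1  2  2  3  3  2  3  4  5  6  7  1  6  4
Maximum dp value is 7.

7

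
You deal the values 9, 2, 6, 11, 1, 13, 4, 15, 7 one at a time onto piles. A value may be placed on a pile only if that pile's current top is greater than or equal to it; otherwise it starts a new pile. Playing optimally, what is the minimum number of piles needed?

Place each on the leftmost legal pile:
9 → new pile 1 (tops now [9])
2 → pile 1 (tops now [2])
6 → new pile 2 (tops now [2, 6])
11 → new pile 3 (tops now [2, 6, 11])
1 → pile 1 (tops now [1, 6, 11])
13 → new pile 4 (tops now [1, 6, 11, 13])
4 → pile 2 (tops now [1, 4, 11, 13])
15 → new pile 5 (tops now [1, 4, 11, 13, 15])
7 → pile 3 (tops now [1, 4, 7, 13, 15])
Five piles.

5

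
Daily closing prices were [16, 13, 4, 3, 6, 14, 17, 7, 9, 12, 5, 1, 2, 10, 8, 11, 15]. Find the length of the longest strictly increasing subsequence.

Let dp[i] be the length of the longest such subsequence ending at index i:
i:      1  2  3  4  5  6  7  8  9 10 11 12 13 14 15 16 17
a[i]:  16 13  4  3  6 14 17  7  9 12  5  1  2 10  8 11 15
dp:     1  1  1  1  2  3  4  3  4  5  2  1  2  5  4  6  7
Maximum dp value is 7.

7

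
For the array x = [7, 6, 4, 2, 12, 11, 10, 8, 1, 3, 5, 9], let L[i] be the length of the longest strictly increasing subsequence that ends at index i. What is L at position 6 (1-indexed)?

dp[i] = 1 + max{dp[j] : j<i, x[j]<x[i]} (or 1 if no such j):
i:      1  2  3  4  5  6  7  8  9 10 11 12
x[i]:   7  6  4  2 12 11 10  8  1  3  5  9
dp:     1  1  1  1  2  2  2  2  1  2  3  4
At index 6 the value is 2.

2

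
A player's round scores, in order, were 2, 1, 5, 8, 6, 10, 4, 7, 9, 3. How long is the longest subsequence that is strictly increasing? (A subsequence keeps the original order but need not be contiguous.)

Let dp[i] be the length of the longest such subsequence ending at index i:
i:      1  2  3  4  5  6  7  8  9 10
a[i]:   2  1  5  8  6 10  4  7  9  3
dp:     1  1  2  3  3  4  2  4  5  2
Maximum dp value is 5.

5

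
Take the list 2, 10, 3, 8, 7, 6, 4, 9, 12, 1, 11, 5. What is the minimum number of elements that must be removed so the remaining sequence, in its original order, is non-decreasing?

7

Fewest deletions = n − (longest non-decreasing subsequence).
i:      1  2  3  4  5  6  7  8  9 10 11 12
a[i]:   2 10  3  8  7  6  4  9 12  1 11  5
dp:     1  2  2  3  3  3  3  4  5  1  5  4
max dp = 5, so deletions = 12 − 5 = 7.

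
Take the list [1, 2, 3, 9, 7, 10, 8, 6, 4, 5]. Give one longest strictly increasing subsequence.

1, 2, 3, 9, 10

Patience tails give the LIS length; then backtrack through the dp parents:
1 → extends → [1]
2 → extends → [1, 2]
3 → extends → [1, 2, 3]
9 → extends → [1, 2, 3, 9]
7 → replaces 9 → [1, 2, 3, 7]
10 → extends → [1, 2, 3, 7, 10]
8 → replaces 10 → [1, 2, 3, 7, 8]
6 → replaces 7 → [1, 2, 3, 6, 8]
4 → replaces 6 → [1, 2, 3, 4, 8]
5 → replaces 8 → [1, 2, 3, 4, 5]
Length 5; one witness is 1, 2, 3, 9, 10.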